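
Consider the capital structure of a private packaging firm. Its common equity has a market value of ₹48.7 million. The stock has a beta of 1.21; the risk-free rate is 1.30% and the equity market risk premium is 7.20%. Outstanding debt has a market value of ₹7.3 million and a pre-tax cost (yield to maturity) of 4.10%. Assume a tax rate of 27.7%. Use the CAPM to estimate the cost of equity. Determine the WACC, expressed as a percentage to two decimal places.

Cost of equity via CAPM: Re = 1.3% + 1.21 × 7.2% = 10.0120%.
Total capital V = 48.7 + 7.3 = 56.
Equity: weight = 48.7/56 = 0.8696; cost = 10.012%.
Debt: weight = 7.3/56 = 0.1304; after-tax cost = 4.1% × (1 − 27.7%) = 2.9643%.
WACC = 0.8696 × 10.0120% + 0.1304 × 2.9643% = 9.0933%.

9.09%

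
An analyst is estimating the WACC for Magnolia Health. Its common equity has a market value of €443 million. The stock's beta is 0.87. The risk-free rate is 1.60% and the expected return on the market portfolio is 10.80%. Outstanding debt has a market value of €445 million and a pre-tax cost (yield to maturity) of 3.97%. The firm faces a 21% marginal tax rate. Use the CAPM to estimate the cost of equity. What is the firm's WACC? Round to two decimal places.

Market risk premium = 10.8% − 1.6% = 9.2%.
Cost of equity via CAPM: Re = 1.6% + 0.87 × 9.2% = 9.6040%.
Total capital V = 443 + 445 = 888.
Equity: weight = 443/888 = 0.4989; cost = 9.604%.
Debt: weight = 445/888 = 0.5011; after-tax cost = 3.97% × (1 − 21%) = 3.1363%.
WACC = 0.4989 × 9.6040% + 0.5011 × 3.1363% = 6.3629%.

6.36%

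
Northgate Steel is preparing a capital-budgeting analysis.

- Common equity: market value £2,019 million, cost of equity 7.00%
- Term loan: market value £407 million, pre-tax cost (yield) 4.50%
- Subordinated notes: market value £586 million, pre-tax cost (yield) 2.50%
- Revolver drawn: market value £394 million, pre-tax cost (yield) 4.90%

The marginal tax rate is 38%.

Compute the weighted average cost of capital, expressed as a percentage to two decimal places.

Total capital V = 2019 + 407 + 586 + 394 = 3406.
Equity: weight = 2019/3406 = 0.5928; cost = 7%.
Term loan: weight = 407/3406 = 0.1195; after-tax cost = 4.5% × (1 − 38%) = 2.7900%.
Subordinated notes: weight = 586/3406 = 0.1720; after-tax cost = 2.5% × (1 − 38%) = 1.5500%.
Revolver drawn: weight = 394/3406 = 0.1157; after-tax cost = 4.9% × (1 − 38%) = 3.0380%.
WACC = 0.5928 × 7.0000% + 0.1195 × 2.7900% + 0.1720 × 1.5500% + 0.1157 × 3.0380% = 5.1009%.

5.10%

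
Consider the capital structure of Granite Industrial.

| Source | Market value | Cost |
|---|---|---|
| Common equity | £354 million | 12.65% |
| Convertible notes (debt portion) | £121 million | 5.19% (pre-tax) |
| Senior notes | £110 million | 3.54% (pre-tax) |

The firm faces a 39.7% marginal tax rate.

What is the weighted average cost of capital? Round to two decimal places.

Total capital V = 354 + 121 + 110 = 585.
Equity: weight = 354/585 = 0.6051; cost = 12.65%.
Convertible notes (debt portion): weight = 121/585 = 0.2068; after-tax cost = 5.19% × (1 − 39.7%) = 3.1296%.
Senior notes: weight = 110/585 = 0.1880; after-tax cost = 3.54% × (1 − 39.7%) = 2.1346%.
WACC = 0.6051 × 12.6500% + 0.2068 × 3.1296% + 0.1880 × 2.1346% = 8.7036%.

8.70%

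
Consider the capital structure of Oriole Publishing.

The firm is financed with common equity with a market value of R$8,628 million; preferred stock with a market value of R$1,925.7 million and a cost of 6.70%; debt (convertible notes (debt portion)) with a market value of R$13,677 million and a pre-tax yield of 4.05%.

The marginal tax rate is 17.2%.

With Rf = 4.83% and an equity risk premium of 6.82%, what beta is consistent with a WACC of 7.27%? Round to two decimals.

1.29

Total capital V = 8628 + 1925.7 + 13677 = 24230.7.
Equity weight = 8628/24230.7 = 0.3561.
Preferred weight = 1925.7/24230.7 = 0.0795.
Convertible notes (debt portion) weight = 13677/24230.7 = 0.5644.
Debt contribution = 0.5644 × 4.05% × (1 − 17.2%) = 1.8928%.
Preferred contribution = 0.0795 × 6.7% = 0.5325%.
Required equity contribution = 7.27% − 2.4253% = 4.8447%  ⇒  Re = 13.6058%.
CAPM: 13.6058% = 4.83% + β × 6.82%  ⇒  β = 1.2868.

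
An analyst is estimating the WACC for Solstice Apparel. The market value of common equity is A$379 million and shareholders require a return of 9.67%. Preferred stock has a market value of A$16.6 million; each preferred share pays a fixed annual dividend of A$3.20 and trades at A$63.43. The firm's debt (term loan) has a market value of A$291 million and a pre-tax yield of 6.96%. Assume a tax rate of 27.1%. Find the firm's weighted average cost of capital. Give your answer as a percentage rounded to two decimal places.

Cost of preferred: Rp = 3.2 / 63.43 = 5.0449%.
Total capital V = 379 + 16.6 + 291 = 686.6.
Equity: weight = 379/686.6 = 0.5520; cost = 9.67%.
Preferred: weight = 16.6/686.6 = 0.0242; cost = 5.0449%.
Term loan: weight = 291/686.6 = 0.4238; after-tax cost = 6.96% × (1 − 27.1%) = 5.0738%.
WACC = 0.5520 × 9.6700% + 0.0242 × 5.0449% + 0.4238 × 5.0738% = 7.6102%.

7.61%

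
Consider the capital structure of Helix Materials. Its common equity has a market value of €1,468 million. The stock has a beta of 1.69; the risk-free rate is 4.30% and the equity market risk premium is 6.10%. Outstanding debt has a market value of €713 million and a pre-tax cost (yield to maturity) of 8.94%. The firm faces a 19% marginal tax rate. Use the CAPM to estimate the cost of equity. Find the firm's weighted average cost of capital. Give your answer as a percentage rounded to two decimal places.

Cost of equity via CAPM: Re = 4.3% + 1.69 × 6.1% = 14.6090%.
Total capital V = 1468 + 713 = 2181.
Equity: weight = 1468/2181 = 0.6731; cost = 14.609%.
Debt: weight = 713/2181 = 0.3269; after-tax cost = 8.94% × (1 − 19%) = 7.2414%.
WACC = 0.6731 × 14.6090% + 0.3269 × 7.2414% = 12.2004%.

12.20%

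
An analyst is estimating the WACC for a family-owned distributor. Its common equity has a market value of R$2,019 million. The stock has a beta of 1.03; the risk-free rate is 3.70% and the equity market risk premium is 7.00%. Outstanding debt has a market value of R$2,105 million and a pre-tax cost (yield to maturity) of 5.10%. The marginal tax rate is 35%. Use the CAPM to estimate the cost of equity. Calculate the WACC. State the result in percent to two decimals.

7.03%

Cost of equity via CAPM: Re = 3.7% + 1.03 × 7.0% = 10.9100%.
Total capital V = 2019 + 2105 = 4124.
Equity: weight = 2019/4124 = 0.4896; cost = 10.91%.
Debt: weight = 2105/4124 = 0.5104; after-tax cost = 5.1% × (1 − 35%) = 3.3150%.
WACC = 0.4896 × 10.9100% + 0.5104 × 3.3150% = 7.0333%.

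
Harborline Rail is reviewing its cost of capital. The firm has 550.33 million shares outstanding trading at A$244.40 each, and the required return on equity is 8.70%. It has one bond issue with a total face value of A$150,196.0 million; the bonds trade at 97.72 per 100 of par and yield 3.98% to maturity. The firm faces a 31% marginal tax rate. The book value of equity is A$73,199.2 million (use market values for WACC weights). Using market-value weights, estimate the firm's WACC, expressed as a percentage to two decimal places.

5.59%

Market value of equity E = 244.4 × 550.33m = 134500.652m. Market value of debt D = 150196m × 97.72/100 = 146771.5312m.
Total capital V = 134500.652 + 146771.5312 = 281272.1832.
Equity: weight = 134500.652/281272.1832 = 0.4782; cost = 8.7%.
Bonds outstanding: weight = 146771.5312/281272.1832 = 0.5218; after-tax cost = 3.98% × (1 − 31%) = 2.7462%.
WACC = 0.4782 × 8.7000% + 0.5218 × 2.7462% = 5.5932%.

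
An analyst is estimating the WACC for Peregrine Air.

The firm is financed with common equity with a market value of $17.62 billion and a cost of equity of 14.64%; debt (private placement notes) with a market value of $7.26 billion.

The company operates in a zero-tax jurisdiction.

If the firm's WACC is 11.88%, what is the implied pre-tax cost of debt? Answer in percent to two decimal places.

5.18%

Total capital V = 17.62 + 7.26 = 24.88.
Equity weight = 17.62/24.88 = 0.7082.
Private placement notes weight = 7.26/24.88 = 0.2918.
Equity contribution = 0.7082 × 14.64% = 10.3680%.
Remaining for debt = 11.88% − 10.3680% = 1.5120%.
Rd × (1 − 0%) × 0.2918 = 1.5120%  ⇒  Rd = 5.1815%.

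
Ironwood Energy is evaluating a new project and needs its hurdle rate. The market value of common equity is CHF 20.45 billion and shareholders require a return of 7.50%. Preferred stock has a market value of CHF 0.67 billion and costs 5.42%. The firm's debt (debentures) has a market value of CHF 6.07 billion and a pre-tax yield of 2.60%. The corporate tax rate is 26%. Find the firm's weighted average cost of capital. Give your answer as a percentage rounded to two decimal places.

Total capital V = 20.45 + 0.67 + 6.07 = 27.19.
Equity: weight = 20.45/27.19 = 0.7521; cost = 7.5%.
Preferred: weight = 0.67/27.19 = 0.0246; cost = 5.42%.
Debentures: weight = 6.07/27.19 = 0.2232; after-tax cost = 2.6% × (1 − 26%) = 1.9240%.
WACC = 0.7521 × 7.5000% + 0.0246 × 5.4200% + 0.2232 × 1.9240% = 6.2039%.

6.20%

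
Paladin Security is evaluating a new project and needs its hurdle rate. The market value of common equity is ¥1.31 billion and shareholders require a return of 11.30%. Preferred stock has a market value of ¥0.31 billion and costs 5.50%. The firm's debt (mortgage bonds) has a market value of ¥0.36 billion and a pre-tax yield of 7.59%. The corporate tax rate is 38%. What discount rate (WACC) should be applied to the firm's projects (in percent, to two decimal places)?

Total capital V = 1.31 + 0.31 + 0.36 = 1.98.
Equity: weight = 1.31/1.98 = 0.6616; cost = 11.3%.
Preferred: weight = 0.31/1.98 = 0.1566; cost = 5.5%.
Mortgage bonds: weight = 0.36/1.98 = 0.1818; after-tax cost = 7.59% × (1 − 38%) = 4.7058%.
WACC = 0.6616 × 11.3000% + 0.1566 × 5.5000% + 0.1818 × 4.7058% = 9.1930%.

9.19%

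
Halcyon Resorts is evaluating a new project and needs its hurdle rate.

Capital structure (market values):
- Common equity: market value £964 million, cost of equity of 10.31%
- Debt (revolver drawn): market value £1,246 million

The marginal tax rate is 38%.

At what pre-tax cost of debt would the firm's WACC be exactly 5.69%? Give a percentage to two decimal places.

3.41%

Total capital V = 964 + 1246 = 2210.
Equity weight = 964/2210 = 0.4362.
Revolver drawn weight = 1246/2210 = 0.5638.
Equity contribution = 0.4362 × 10.31% = 4.4972%.
Remaining for debt = 5.69% − 4.4972% = 1.1928%.
Rd × (1 − 38%) × 0.5638 = 1.1928%  ⇒  Rd = 3.4123%.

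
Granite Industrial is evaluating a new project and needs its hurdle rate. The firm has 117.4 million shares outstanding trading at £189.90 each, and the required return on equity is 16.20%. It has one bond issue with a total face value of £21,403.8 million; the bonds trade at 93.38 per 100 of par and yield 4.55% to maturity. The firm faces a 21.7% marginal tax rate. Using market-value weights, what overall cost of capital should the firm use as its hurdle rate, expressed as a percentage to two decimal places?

10.23%

Market value of equity E = 189.9 × 117.4m = 22294.26m. Market value of debt D = 21403.8m × 93.38/100 = 19986.86844m.
Total capital V = 22294.26 + 19986.86844 = 42281.12844.
Equity: weight = 22294.26/42281.12844 = 0.5273; cost = 16.2%.
Bonds outstanding: weight = 19986.86844/42281.12844 = 0.4727; after-tax cost = 4.55% × (1 − 21.7%) = 3.5627%.
WACC = 0.5273 × 16.2000% + 0.4727 × 3.5627% = 10.2262%.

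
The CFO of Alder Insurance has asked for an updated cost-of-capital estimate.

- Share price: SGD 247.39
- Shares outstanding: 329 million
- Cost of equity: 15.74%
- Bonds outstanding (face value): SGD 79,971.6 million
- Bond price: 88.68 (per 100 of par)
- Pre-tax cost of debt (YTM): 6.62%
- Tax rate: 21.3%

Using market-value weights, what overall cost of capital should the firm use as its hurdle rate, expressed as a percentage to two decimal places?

Market value of equity E = 247.39 × 329m = 81391.31m. Market value of debt D = 79971.6m × 88.68/100 = 70918.81488m.
Total capital V = 81391.31 + 70918.81488 = 152310.12488.
Equity: weight = 81391.31/152310.12488 = 0.5344; cost = 15.74%.
Bonds outstanding: weight = 70918.81488/152310.12488 = 0.4656; after-tax cost = 6.62% × (1 − 21.3%) = 5.2099%.
WACC = 0.5344 × 15.7400% + 0.4656 × 5.2099% = 10.8370%.

10.84%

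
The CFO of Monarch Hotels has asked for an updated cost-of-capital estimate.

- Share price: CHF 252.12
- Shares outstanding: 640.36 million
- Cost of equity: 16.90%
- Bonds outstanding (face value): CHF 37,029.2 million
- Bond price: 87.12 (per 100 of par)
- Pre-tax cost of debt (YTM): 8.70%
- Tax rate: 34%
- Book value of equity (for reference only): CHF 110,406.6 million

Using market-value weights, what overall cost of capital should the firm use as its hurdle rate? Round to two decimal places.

Market value of equity E = 252.12 × 640.36m = 161447.5632m. Market value of debt D = 37029.2m × 87.12/100 = 32259.83904m.
Total capital V = 161447.5632 + 32259.83904 = 193707.40224.
Equity: weight = 161447.5632/193707.40224 = 0.8335; cost = 16.9%.
Bonds outstanding: weight = 32259.83904/193707.40224 = 0.1665; after-tax cost = 8.7% × (1 − 34%) = 5.7420%.
WACC = 0.8335 × 16.9000% + 0.1665 × 5.7420% = 15.0418%.

15.04%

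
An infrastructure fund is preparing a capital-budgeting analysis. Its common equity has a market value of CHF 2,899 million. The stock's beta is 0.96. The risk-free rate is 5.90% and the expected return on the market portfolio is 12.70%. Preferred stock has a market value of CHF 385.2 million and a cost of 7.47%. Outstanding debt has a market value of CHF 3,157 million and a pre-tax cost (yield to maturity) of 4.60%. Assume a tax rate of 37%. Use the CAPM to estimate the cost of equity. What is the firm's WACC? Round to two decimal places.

7.46%

Market risk premium = 12.7% − 5.9% = 6.8%.
Cost of equity via CAPM: Re = 5.9% + 0.96 × 6.8% = 12.4280%.
Total capital V = 2899 + 385.2 + 3157 = 6441.2.
Equity: weight = 2899/6441.2 = 0.4501; cost = 12.428%.
Preferred: weight = 385.2/6441.2 = 0.0598; cost = 7.47%.
Debt: weight = 3157/6441.2 = 0.4901; after-tax cost = 4.6% × (1 − 37%) = 2.8980%.
WACC = 0.4501 × 12.4280% + 0.0598 × 7.4700% + 0.4901 × 2.8980% = 7.4606%.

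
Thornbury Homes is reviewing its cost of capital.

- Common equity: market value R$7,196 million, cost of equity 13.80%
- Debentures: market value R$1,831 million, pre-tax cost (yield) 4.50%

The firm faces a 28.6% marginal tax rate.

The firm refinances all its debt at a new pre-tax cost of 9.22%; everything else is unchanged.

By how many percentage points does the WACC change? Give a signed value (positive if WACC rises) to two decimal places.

Current WACC:
Total capital V = 7196 + 1831 = 9027.
Equity: weight = 7196/9027 = 0.7972; cost = 13.8%.
Debentures: weight = 1831/9027 = 0.2028; after-tax cost = 4.5% × (1 − 28.6%) = 3.2130%.
WACC = 0.7972 × 13.8000% + 0.2028 × 3.2130% = 11.6526%.
After the change:
Total capital V = 7196 + 1831 = 9027.
Equity: weight = 7196/9027 = 0.7972; cost = 13.8%.
Debentures: weight = 1831/9027 = 0.2028; after-tax cost = 9.22% × (1 − 28.6%) = 6.5831%.
WACC = 0.7972 × 13.8000% + 0.2028 × 6.5831% = 12.3361%.
Change in WACC = 12.3361% − 11.6526% = 0.6836 pp.

+0.68 pp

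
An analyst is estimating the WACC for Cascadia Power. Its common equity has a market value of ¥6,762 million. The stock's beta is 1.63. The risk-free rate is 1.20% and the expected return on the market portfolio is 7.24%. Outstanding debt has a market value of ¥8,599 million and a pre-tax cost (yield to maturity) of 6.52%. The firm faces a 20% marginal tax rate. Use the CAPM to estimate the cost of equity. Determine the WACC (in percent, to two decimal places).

Market risk premium = 7.24% − 1.2% = 6.04%.
Cost of equity via CAPM: Re = 1.2% + 1.63 × 6.04% = 11.0452%.
Total capital V = 6762 + 8599 = 15361.
Equity: weight = 6762/15361 = 0.4402; cost = 11.0452%.
Debt: weight = 8599/15361 = 0.5598; after-tax cost = 6.52% × (1 − 20%) = 5.2160%.
WACC = 0.4402 × 11.0452% + 0.5598 × 5.2160% = 7.7820%.

7.78%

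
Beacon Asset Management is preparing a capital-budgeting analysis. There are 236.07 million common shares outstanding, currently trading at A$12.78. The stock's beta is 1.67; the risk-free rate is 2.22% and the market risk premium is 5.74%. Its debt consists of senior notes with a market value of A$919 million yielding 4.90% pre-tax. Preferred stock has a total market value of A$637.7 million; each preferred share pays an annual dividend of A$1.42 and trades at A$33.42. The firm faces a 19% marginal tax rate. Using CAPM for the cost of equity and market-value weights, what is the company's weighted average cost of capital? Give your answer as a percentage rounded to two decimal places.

Cost of equity via CAPM: Re = 2.22% + 1.67 × 5.74% = 11.8058%.
Cost of preferred: Rp = 1.42 / 33.42 = 4.2490%.
Market value of equity E = 12.78 × 236.07m = 3016.9746m.
Total capital V = 3016.9746 + 637.7 + 919 = 4573.6746.
Equity: weight = 3016.9746/4573.6746 = 0.6596; cost = 11.8058%.
Preferred: weight = 637.7/4573.6746 = 0.1394; cost = 4.249%.
Senior notes: weight = 919/4573.6746 = 0.2009; after-tax cost = 4.9% × (1 − 19%) = 3.9690%.
WACC = 0.6596 × 11.8058% + 0.1394 × 4.2490% + 0.2009 × 3.9690% = 9.1775%.

9.18%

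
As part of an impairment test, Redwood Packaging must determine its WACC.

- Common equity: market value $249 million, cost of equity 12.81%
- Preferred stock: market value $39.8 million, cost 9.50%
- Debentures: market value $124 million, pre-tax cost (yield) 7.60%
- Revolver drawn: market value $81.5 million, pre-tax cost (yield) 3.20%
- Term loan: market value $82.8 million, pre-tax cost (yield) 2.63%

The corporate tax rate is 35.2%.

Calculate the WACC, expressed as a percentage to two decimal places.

Total capital V = 249 + 39.8 + 124 + 81.5 + 82.8 = 577.1.
Equity: weight = 249/577.1 = 0.4315; cost = 12.81%.
Preferred: weight = 39.8/577.1 = 0.0690; cost = 9.5%.
Debentures: weight = 124/577.1 = 0.2149; after-tax cost = 7.6% × (1 − 35.2%) = 4.9248%.
Revolver drawn: weight = 81.5/577.1 = 0.1412; after-tax cost = 3.2% × (1 − 35.2%) = 2.0736%.
Term loan: weight = 82.8/577.1 = 0.1435; after-tax cost = 2.63% × (1 − 35.2%) = 1.7042%.
WACC = 0.4315 × 12.8100% + 0.0690 × 9.5000% + 0.2149 × 4.9248% + 0.1412 × 2.0736% + 0.1435 × 1.7042% = 7.7778%.

7.78%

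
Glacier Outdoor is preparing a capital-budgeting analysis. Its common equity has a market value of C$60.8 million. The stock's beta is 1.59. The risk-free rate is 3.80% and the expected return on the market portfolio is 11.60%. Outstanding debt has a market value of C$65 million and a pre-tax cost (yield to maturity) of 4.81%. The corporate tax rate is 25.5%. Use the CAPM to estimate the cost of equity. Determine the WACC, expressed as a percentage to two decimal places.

Market risk premium = 11.6% − 3.8% = 7.8%.
Cost of equity via CAPM: Re = 3.8% + 1.59 × 7.8% = 16.2020%.
Total capital V = 60.8 + 65 = 125.8.
Equity: weight = 60.8/125.8 = 0.4833; cost = 16.202%.
Debt: weight = 65/125.8 = 0.5167; after-tax cost = 4.81% × (1 − 25.5%) = 3.5834%.
WACC = 0.4833 × 16.2020% + 0.5167 × 3.5834% = 9.6821%.

9.68%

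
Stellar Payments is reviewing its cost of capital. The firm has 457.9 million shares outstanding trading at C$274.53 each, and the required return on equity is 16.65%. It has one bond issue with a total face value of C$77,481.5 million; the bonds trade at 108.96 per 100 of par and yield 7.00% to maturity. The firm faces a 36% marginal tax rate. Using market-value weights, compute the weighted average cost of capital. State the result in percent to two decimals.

Market value of equity E = 274.53 × 457.9m = 125707.287m. Market value of debt D = 77481.5m × 108.96/100 = 84423.8424m.
Total capital V = 125707.287 + 84423.8424 = 210131.1294.
Equity: weight = 125707.287/210131.1294 = 0.5982; cost = 16.65%.
Bonds outstanding: weight = 84423.8424/210131.1294 = 0.4018; after-tax cost = 7% × (1 − 36%) = 4.4800%.
WACC = 0.5982 × 16.6500% + 0.4018 × 4.4800% = 11.7605%.

11.76%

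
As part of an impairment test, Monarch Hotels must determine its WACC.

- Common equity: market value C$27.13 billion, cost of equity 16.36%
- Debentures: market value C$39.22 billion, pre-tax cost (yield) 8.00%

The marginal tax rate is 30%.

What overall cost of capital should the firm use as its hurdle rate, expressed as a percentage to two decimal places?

Total capital V = 27.13 + 39.22 = 66.35.
Equity: weight = 27.13/66.35 = 0.4089; cost = 16.36%.
Debentures: weight = 39.22/66.35 = 0.5911; after-tax cost = 8% × (1 − 30%) = 5.6000%.
WACC = 0.4089 × 16.3600% + 0.5911 × 5.6000% = 9.9997%.

10.00%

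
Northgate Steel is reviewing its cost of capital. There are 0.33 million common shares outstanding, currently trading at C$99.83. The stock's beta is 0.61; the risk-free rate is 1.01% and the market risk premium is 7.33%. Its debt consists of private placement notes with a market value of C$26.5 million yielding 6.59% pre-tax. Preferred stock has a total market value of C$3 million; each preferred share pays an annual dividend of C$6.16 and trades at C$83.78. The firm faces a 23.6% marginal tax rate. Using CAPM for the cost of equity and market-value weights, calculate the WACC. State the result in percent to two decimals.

Cost of equity via CAPM: Re = 1.01% + 0.61 × 7.33% = 5.4813%.
Cost of preferred: Rp = 6.16 / 83.78 = 7.3526%.
Market value of equity E = 99.83 × 0.33m = 32.9439m.
Total capital V = 32.9439 + 3 + 26.5 = 62.4439.
Equity: weight = 32.9439/62.4439 = 0.5276; cost = 5.4813%.
Preferred: weight = 3/62.4439 = 0.0480; cost = 7.3526%.
Private placement notes: weight = 26.5/62.4439 = 0.4244; after-tax cost = 6.59% × (1 − 23.6%) = 5.0348%.
WACC = 0.5276 × 5.4813% + 0.0480 × 7.3526% + 0.4244 × 5.0348% = 5.3817%.

5.38%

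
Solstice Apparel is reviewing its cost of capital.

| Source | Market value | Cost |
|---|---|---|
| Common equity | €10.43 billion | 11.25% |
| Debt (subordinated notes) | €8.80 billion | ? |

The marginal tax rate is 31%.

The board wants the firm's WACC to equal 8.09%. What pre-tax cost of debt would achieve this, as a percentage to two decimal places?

6.30%

Total capital V = 10.43 + 8.8 = 19.23.
Equity weight = 10.43/19.23 = 0.5424.
Subordinated notes weight = 8.8/19.23 = 0.4576.
Equity contribution = 0.5424 × 11.25% = 6.1018%.
Remaining for debt = 8.09% − 6.1018% = 1.9882%.
Rd × (1 − 31%) × 0.4576 = 1.9882%  ⇒  Rd = 6.2966%.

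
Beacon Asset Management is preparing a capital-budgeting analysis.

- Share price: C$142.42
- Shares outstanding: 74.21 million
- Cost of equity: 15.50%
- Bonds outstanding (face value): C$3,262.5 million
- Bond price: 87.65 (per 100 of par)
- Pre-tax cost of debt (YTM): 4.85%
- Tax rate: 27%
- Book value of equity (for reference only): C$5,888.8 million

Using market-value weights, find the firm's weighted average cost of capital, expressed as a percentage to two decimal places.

Market value of equity E = 142.42 × 74.21m = 10568.9882m. Market value of debt D = 3262.5m × 87.65/100 = 2859.58125m.
Total capital V = 10568.9882 + 2859.58125 = 13428.56945.
Equity: weight = 10568.9882/13428.56945 = 0.7871; cost = 15.5%.
Bonds outstanding: weight = 2859.58125/13428.56945 = 0.2129; after-tax cost = 4.85% × (1 − 27%) = 3.5405%.
WACC = 0.7871 × 15.5000% + 0.2129 × 3.5405% = 12.9533%.

12.95%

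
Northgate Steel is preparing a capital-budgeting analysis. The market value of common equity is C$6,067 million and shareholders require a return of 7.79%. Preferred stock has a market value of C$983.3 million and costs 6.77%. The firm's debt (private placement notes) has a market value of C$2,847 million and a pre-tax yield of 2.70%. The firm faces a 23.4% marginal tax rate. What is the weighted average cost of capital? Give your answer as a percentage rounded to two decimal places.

Total capital V = 6067 + 983.3 + 2847 = 9897.3.
Equity: weight = 6067/9897.3 = 0.6130; cost = 7.79%.
Preferred: weight = 983.3/9897.3 = 0.0994; cost = 6.77%.
Private placement notes: weight = 2847/9897.3 = 0.2877; after-tax cost = 2.7% × (1 − 23.4%) = 2.0682%.
WACC = 0.6130 × 7.7900% + 0.0994 × 6.7700% + 0.2877 × 2.0682% = 6.0428%.

6.04%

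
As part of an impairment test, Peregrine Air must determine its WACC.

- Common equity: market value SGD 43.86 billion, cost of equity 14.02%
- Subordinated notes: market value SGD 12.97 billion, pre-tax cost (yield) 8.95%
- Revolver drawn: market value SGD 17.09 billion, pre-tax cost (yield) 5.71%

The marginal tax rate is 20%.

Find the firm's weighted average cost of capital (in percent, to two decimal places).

Total capital V = 43.86 + 12.97 + 17.09 = 73.92.
Equity: weight = 43.86/73.92 = 0.5933; cost = 14.02%.
Subordinated notes: weight = 12.97/73.92 = 0.1755; after-tax cost = 8.95% × (1 − 20%) = 7.1600%.
Revolver drawn: weight = 17.09/73.92 = 0.2312; after-tax cost = 5.71% × (1 − 20%) = 4.5680%.
WACC = 0.5933 × 14.0200% + 0.1755 × 7.1600% + 0.2312 × 4.5680% = 10.6311%.

10.63%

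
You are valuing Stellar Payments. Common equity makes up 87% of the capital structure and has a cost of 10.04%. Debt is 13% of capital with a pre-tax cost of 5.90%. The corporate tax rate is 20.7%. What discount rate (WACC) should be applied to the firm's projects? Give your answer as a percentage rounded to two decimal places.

After-tax cost of debt = 5.9% × (1 − 20.7%) = 4.6787%.
WACC = 0.870 × 10.0400% + 0.130 × 4.6787% = 9.3430%.

9.34%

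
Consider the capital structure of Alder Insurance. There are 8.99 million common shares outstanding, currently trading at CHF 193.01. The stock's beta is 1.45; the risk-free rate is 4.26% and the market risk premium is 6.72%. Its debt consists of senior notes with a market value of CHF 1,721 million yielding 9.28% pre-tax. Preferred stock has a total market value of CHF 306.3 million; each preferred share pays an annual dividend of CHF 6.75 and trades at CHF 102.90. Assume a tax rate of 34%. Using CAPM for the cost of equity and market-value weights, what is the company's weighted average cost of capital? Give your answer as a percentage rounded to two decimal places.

Cost of equity via CAPM: Re = 4.26% + 1.45 × 6.72% = 14.0040%.
Cost of preferred: Rp = 6.75 / 102.9 = 6.5598%.
Market value of equity E = 193.01 × 8.99m = 1735.1599m.
Total capital V = 1735.1599 + 306.3 + 1721 = 3762.4599.
Equity: weight = 1735.1599/3762.4599 = 0.4612; cost = 14.004%.
Preferred: weight = 306.3/3762.4599 = 0.0814; cost = 6.5598%.
Senior notes: weight = 1721/3762.4599 = 0.4574; after-tax cost = 9.28% × (1 − 34%) = 6.1248%.
WACC = 0.4612 × 14.0040% + 0.0814 × 6.5598% + 0.4574 × 6.1248% = 9.7939%.

9.79%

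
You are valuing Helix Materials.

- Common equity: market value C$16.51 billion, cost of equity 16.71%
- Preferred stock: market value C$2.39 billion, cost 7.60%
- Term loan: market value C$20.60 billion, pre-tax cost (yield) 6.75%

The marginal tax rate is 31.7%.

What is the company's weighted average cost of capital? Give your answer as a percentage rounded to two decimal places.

Total capital V = 16.51 + 2.39 + 20.6 = 39.5.
Equity: weight = 16.51/39.5 = 0.4180; cost = 16.71%.
Preferred: weight = 2.39/39.5 = 0.0605; cost = 7.6%.
Term loan: weight = 20.6/39.5 = 0.5215; after-tax cost = 6.75% × (1 − 31.7%) = 4.6103%.
WACC = 0.4180 × 16.7100% + 0.0605 × 7.6000% + 0.5215 × 4.6103% = 9.8485%.

9.85%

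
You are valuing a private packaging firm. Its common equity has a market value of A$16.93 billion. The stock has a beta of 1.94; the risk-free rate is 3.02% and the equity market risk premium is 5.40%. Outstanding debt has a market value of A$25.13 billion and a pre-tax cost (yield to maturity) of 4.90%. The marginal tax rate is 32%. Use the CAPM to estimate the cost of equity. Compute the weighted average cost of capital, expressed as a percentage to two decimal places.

7.42%

Cost of equity via CAPM: Re = 3.02% + 1.94 × 5.4% = 13.4960%.
Total capital V = 16.93 + 25.13 = 42.06.
Equity: weight = 16.93/42.06 = 0.4025; cost = 13.496%.
Debt: weight = 25.13/42.06 = 0.5975; after-tax cost = 4.9% × (1 − 32%) = 3.3320%.
WACC = 0.4025 × 13.4960% + 0.5975 × 3.3320% = 7.4232%.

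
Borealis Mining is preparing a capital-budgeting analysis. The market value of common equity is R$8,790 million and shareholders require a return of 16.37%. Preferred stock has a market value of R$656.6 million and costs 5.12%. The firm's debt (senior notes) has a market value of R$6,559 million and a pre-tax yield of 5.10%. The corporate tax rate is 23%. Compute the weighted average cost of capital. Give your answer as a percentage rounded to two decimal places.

Total capital V = 8790 + 656.6 + 6559 = 16005.6.
Equity: weight = 8790/16005.6 = 0.5492; cost = 16.37%.
Preferred: weight = 656.6/16005.6 = 0.0410; cost = 5.12%.
Senior notes: weight = 6559/16005.6 = 0.4098; after-tax cost = 5.1% × (1 − 23%) = 3.9270%.
WACC = 0.5492 × 16.3700% + 0.0410 × 5.1200% + 0.4098 × 3.9270% = 10.8094%.

10.81%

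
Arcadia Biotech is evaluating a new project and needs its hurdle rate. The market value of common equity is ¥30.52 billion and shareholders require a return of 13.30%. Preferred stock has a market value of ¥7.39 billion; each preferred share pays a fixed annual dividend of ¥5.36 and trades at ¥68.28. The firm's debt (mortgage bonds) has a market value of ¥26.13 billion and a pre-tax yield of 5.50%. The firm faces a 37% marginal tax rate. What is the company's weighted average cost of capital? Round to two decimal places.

Cost of preferred: Rp = 5.36 / 68.28 = 7.8500%.
Total capital V = 30.52 + 7.39 + 26.13 = 64.04.
Equity: weight = 30.52/64.04 = 0.4766; cost = 13.3%.
Preferred: weight = 7.39/64.04 = 0.1154; cost = 7.85%.
Mortgage bonds: weight = 26.13/64.04 = 0.4080; after-tax cost = 5.5% × (1 − 37%) = 3.4650%.
WACC = 0.4766 × 13.3000% + 0.1154 × 7.8500% + 0.4080 × 3.4650% = 8.6582%.

8.66%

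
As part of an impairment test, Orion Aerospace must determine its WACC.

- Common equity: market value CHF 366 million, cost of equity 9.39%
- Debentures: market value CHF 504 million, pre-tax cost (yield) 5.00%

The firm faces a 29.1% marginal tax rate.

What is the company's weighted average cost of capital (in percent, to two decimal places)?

6.00%

Total capital V = 366 + 504 = 870.
Equity: weight = 366/870 = 0.4207; cost = 9.39%.
Debentures: weight = 504/870 = 0.5793; after-tax cost = 5% × (1 − 29.1%) = 3.5450%.
WACC = 0.4207 × 9.3900% + 0.5793 × 3.5450% = 6.0039%.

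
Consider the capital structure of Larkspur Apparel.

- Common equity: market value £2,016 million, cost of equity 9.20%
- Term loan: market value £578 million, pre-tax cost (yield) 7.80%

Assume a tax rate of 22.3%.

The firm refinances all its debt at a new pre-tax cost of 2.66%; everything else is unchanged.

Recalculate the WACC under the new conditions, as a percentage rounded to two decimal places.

After the change:
Total capital V = 2016 + 578 = 2594.
Equity: weight = 2016/2594 = 0.7772; cost = 9.2%.
Term loan: weight = 578/2594 = 0.2228; after-tax cost = 2.66% × (1 − 22.3%) = 2.0668%.
WACC = 0.7772 × 9.2000% + 0.2228 × 2.0668% = 7.6106%.

7.61%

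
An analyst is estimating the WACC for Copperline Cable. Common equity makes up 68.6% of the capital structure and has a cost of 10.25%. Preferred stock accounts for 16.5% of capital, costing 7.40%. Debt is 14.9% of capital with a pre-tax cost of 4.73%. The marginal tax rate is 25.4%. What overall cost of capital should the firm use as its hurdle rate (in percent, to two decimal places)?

After-tax cost of debt = 4.73% × (1 − 25.4%) = 3.5286%.
WACC = 0.686 × 10.2500% + 0.165 × 7.4000% + 0.149 × 3.5286% = 8.7783%.

8.78%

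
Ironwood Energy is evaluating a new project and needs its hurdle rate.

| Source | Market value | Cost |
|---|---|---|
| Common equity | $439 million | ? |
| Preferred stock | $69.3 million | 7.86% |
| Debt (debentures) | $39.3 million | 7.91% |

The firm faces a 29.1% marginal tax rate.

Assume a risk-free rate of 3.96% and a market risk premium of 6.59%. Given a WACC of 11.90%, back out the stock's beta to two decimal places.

1.39

Total capital V = 439 + 69.3 + 39.3 = 547.6.
Equity weight = 439/547.6 = 0.8017.
Preferred weight = 69.3/547.6 = 0.1266.
Debentures weight = 39.3/547.6 = 0.0718.
Debt contribution = 0.0718 × 7.91% × (1 − 29.1%) = 0.4025%.
Preferred contribution = 0.1266 × 7.86% = 0.9947%.
Required equity contribution = 11.9% − 1.3972% = 10.5028%  ⇒  Re = 13.1010%.
CAPM: 13.1010% = 3.96% + β × 6.59%  ⇒  β = 1.3871.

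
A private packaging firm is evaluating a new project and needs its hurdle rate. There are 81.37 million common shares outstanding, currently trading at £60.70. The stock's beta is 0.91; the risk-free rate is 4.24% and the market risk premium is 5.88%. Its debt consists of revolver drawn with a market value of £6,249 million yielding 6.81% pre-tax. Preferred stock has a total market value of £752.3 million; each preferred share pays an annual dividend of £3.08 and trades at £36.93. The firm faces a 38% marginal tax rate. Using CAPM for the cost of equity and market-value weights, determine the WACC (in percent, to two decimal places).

Cost of equity via CAPM: Re = 4.24% + 0.91 × 5.88% = 9.5908%.
Cost of preferred: Rp = 3.08 / 36.93 = 8.3401%.
Market value of equity E = 60.7 × 81.37m = 4939.159m.
Total capital V = 4939.159 + 752.3 + 6249 = 11940.459.
Equity: weight = 4939.159/11940.459 = 0.4136; cost = 9.5908%.
Preferred: weight = 752.3/11940.459 = 0.0630; cost = 8.3401%.
Revolver drawn: weight = 6249/11940.459 = 0.5233; after-tax cost = 6.81% × (1 − 38%) = 4.2222%.
WACC = 0.4136 × 9.5908% + 0.0630 × 8.3401% + 0.5233 × 4.2222% = 6.7024%.

6.70%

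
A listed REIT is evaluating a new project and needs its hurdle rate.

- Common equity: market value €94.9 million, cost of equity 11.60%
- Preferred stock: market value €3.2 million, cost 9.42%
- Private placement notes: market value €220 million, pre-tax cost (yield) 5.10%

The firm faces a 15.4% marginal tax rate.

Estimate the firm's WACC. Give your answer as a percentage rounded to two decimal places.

Total capital V = 94.9 + 3.2 + 220 = 318.1.
Equity: weight = 94.9/318.1 = 0.2983; cost = 11.6%.
Preferred: weight = 3.2/318.1 = 0.0101; cost = 9.42%.
Private placement notes: weight = 220/318.1 = 0.6916; after-tax cost = 5.1% × (1 − 15.4%) = 4.3146%.
WACC = 0.2983 × 11.6000% + 0.0101 × 9.4200% + 0.6916 × 4.3146% = 6.5394%.

6.54%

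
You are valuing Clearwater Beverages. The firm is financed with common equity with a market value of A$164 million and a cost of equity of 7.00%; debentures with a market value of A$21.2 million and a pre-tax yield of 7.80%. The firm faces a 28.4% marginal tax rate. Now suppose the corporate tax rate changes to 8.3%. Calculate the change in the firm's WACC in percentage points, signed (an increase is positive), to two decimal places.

Current WACC:
Total capital V = 164 + 21.2 = 185.2.
Equity: weight = 164/185.2 = 0.8855; cost = 7%.
Debentures: weight = 21.2/185.2 = 0.1145; after-tax cost = 7.8% × (1 − 28.4%) = 5.5848%.
WACC = 0.8855 × 7.0000% + 0.1145 × 5.5848% = 6.8380%.
After the change:
Total capital V = 164 + 21.2 = 185.2.
Equity: weight = 164/185.2 = 0.8855; cost = 7%.
Debentures: weight = 21.2/185.2 = 0.1145; after-tax cost = 7.8% × (1 − 8.3%) = 7.1526%.
WACC = 0.8855 × 7.0000% + 0.1145 × 7.1526% = 7.0175%.
Change in WACC = 7.0175% − 6.8380% = 0.1795 pp.

+0.18 pp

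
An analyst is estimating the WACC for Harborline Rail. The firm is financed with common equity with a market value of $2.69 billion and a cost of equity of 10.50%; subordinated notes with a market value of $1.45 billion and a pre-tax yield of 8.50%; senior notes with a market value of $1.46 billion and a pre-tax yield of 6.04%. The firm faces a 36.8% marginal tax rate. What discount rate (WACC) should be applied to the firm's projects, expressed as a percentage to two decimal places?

Total capital V = 2.69 + 1.45 + 1.46 = 5.6.
Equity: weight = 2.69/5.6 = 0.4804; cost = 10.5%.
Subordinated notes: weight = 1.45/5.6 = 0.2589; after-tax cost = 8.5% × (1 − 36.8%) = 5.3720%.
Senior notes: weight = 1.46/5.6 = 0.2607; after-tax cost = 6.04% × (1 − 36.8%) = 3.8173%.
WACC = 0.4804 × 10.5000% + 0.2589 × 5.3720% + 0.2607 × 3.8173% = 7.4299%.

7.43%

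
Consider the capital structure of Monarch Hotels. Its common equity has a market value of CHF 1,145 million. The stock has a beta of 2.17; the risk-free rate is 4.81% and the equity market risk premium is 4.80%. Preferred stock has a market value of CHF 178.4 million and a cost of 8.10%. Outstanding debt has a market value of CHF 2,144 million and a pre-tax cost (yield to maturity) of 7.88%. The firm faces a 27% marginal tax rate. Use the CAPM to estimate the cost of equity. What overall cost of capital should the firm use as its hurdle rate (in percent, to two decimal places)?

9.00%

Cost of equity via CAPM: Re = 4.81% + 2.17 × 4.8% = 15.2260%.
Total capital V = 1145 + 178.4 + 2144 = 3467.4.
Equity: weight = 1145/3467.4 = 0.3302; cost = 15.226%.
Preferred: weight = 178.4/3467.4 = 0.0515; cost = 8.1%.
Debt: weight = 2144/3467.4 = 0.6183; after-tax cost = 7.88% × (1 − 27%) = 5.7524%.
WACC = 0.3302 × 15.2260% + 0.0515 × 8.1000% + 0.6183 × 5.7524% = 9.0015%.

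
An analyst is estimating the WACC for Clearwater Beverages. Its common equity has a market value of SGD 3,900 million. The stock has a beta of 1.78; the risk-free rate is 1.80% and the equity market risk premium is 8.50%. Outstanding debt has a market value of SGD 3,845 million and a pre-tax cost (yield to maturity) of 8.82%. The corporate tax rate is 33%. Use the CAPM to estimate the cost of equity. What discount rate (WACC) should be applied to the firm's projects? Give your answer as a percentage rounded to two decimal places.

Cost of equity via CAPM: Re = 1.8% + 1.78 × 8.5% = 16.9300%.
Total capital V = 3900 + 3845 = 7745.
Equity: weight = 3900/7745 = 0.5036; cost = 16.93%.
Debt: weight = 3845/7745 = 0.4964; after-tax cost = 8.82% × (1 − 33%) = 5.9094%.
WACC = 0.5036 × 16.9300% + 0.4964 × 5.9094% = 11.4588%.

11.46%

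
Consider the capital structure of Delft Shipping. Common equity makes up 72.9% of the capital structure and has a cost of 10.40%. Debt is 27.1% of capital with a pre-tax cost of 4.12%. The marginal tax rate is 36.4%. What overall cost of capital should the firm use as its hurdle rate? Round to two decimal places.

8.29%

After-tax cost of debt = 4.12% × (1 − 36.4%) = 2.6203%.
WACC = 0.729 × 10.4000% + 0.271 × 2.6203% = 8.2917%.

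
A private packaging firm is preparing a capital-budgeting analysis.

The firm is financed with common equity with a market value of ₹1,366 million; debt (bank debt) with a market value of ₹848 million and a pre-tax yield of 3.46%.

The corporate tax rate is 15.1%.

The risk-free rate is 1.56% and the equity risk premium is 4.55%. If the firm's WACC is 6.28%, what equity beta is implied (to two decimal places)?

1.49

Total capital V = 1366 + 848 = 2214.
Equity weight = 1366/2214 = 0.6170.
Bank debt weight = 848/2214 = 0.3830.
Debt contribution = 0.3830 × 3.46% × (1 − 15.1%) = 1.1251%.
Required equity contribution = 6.28% − 1.1251% = 5.1549%  ⇒  Re = 8.3550%.
CAPM: 8.3550% = 1.56% + β × 4.55%  ⇒  β = 1.4934.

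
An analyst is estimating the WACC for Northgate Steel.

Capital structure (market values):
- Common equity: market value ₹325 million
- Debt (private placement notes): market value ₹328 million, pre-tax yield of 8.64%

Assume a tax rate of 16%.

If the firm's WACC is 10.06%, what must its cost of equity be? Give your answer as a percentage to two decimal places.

12.89%

Total capital V = 325 + 328 = 653.
Equity weight = 325/653 = 0.4977.
Private placement notes weight = 328/653 = 0.5023.
Debt contribution = 0.5023 × 8.64% × (1 − 16%) = 3.6455%.
Required equity contribution = 10.06% − 3.6455% = 6.4145%.
Re = 6.4145% / 0.4977 = 12.8883%.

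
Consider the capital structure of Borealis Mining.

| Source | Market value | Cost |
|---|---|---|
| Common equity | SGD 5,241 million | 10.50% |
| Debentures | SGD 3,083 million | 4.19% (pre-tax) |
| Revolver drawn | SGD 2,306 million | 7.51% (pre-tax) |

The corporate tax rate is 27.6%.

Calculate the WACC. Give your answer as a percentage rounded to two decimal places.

Total capital V = 5241 + 3083 + 2306 = 10630.
Equity: weight = 5241/10630 = 0.4930; cost = 10.5%.
Debentures: weight = 3083/10630 = 0.2900; after-tax cost = 4.19% × (1 − 27.6%) = 3.0336%.
Revolver drawn: weight = 2306/10630 = 0.2169; after-tax cost = 7.51% × (1 − 27.6%) = 5.4372%.
WACC = 0.4930 × 10.5000% + 0.2900 × 3.0336% + 0.2169 × 5.4372% = 7.2362%.

7.24%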